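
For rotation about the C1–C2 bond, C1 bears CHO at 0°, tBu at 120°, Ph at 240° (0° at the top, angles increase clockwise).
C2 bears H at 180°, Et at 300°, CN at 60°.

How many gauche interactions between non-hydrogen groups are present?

Non-H gauche pairs: CHO(0°)/Et(300°); CHO(0°)/CN(60°); tBu(120°)/CN(60°); Ph(240°)/Et(300°) — 4 interactions.

4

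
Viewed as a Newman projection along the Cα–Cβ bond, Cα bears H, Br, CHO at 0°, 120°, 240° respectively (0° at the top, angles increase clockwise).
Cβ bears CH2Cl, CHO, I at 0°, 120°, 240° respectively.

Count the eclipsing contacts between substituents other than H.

2

Non-H eclipsing pairs: Br(120°)/CHO(120°); CHO(240°)/I(240°) — 2 interactions.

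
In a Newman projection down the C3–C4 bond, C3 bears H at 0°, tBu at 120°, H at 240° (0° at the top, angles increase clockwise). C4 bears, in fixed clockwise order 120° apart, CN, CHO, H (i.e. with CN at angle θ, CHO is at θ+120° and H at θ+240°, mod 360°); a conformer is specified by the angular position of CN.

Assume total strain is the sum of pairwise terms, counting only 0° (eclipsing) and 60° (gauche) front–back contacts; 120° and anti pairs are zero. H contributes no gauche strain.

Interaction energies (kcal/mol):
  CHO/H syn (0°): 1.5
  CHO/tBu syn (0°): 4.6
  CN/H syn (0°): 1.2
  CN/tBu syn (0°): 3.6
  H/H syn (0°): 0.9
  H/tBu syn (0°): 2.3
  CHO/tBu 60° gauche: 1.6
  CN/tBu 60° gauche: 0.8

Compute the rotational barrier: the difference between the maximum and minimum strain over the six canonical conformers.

5.9 kcal/mol

CN at 0° (eclipsed): H(0°)/CN(0°) eclipsed 1.2; tBu(120°)/CHO(120°) eclipsed 4.6; H(240°)/H(240°) eclipsed 0.9 → 6.7 kcal/mol.
CN at 60° (staggered): tBu(120°)/CN(60°) gauche 0.8; tBu(120°)/CHO(180°) gauche 1.6 → 2.4 kcal/mol.
CN at 120° (eclipsed): H(0°)/H(0°) eclipsed 0.9; tBu(120°)/CN(120°) eclipsed 3.6; H(240°)/CHO(240°) eclipsed 1.5 → 6.0 kcal/mol.
CN at 180° (staggered): tBu(120°)/CN(180°) gauche 0.8 → 0.8 kcal/mol.
CN at 240° (eclipsed): H(0°)/CHO(0°) eclipsed 1.5; tBu(120°)/H(120°) eclipsed 2.3; H(240°)/CN(240°) eclipsed 1.2 → 5.0 kcal/mol.
CN at 300° (staggered): tBu(120°)/CHO(60°) gauche 1.6 → 1.6 kcal/mol.
Max at 0° (6.7 kcal/mol), min at 180° (0.8 kcal/mol); barrier = 5.9 kcal/mol.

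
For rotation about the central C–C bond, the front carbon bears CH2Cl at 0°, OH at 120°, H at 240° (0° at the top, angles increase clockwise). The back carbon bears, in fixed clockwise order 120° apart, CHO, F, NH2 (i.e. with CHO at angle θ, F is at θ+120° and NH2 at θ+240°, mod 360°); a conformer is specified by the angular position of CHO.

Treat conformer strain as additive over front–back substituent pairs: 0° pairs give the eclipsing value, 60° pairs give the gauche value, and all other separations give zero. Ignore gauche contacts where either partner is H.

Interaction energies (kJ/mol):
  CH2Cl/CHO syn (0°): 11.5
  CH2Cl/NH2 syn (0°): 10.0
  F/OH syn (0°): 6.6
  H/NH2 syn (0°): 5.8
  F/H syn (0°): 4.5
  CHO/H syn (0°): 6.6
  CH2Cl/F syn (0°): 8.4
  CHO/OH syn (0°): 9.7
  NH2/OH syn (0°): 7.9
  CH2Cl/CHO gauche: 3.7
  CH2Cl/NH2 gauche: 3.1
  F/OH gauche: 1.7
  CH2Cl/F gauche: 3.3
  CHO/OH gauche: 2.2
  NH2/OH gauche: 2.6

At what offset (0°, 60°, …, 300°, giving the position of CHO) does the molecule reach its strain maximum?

120°

CHO at 0° (eclipsed): CH2Cl(0°)/CHO(0°) eclipsed 11.5; OH(120°)/F(120°) eclipsed 6.6; H(240°)/NH2(240°) eclipsed 5.8 → 23.9 kJ/mol.
CHO at 60° (staggered): CH2Cl(0°)/CHO(60°) gauche 3.7; CH2Cl(0°)/NH2(300°) gauche 3.1; OH(120°)/CHO(60°) gauche 2.2; OH(120°)/F(180°) gauche 1.7 → 10.7 kJ/mol.
CHO at 120° (eclipsed): CH2Cl(0°)/NH2(0°) eclipsed 10.0; OH(120°)/CHO(120°) eclipsed 9.7; H(240°)/F(240°) eclipsed 4.5 → 24.2 kJ/mol.
CHO at 180° (staggered): CH2Cl(0°)/F(300°) gauche 3.3; CH2Cl(0°)/NH2(60°) gauche 3.1; OH(120°)/CHO(180°) gauche 2.2; OH(120°)/NH2(60°) gauche 2.6 → 11.2 kJ/mol.
CHO at 240° (eclipsed): CH2Cl(0°)/F(0°) eclipsed 8.4; OH(120°)/NH2(120°) eclipsed 7.9; H(240°)/CHO(240°) eclipsed 6.6 → 22.9 kJ/mol.
CHO at 300° (staggered): CH2Cl(0°)/CHO(300°) gauche 3.7; CH2Cl(0°)/F(60°) gauche 3.3; OH(120°)/F(60°) gauche 1.7; OH(120°)/NH2(180°) gauche 2.6 → 11.3 kJ/mol.
The maximum (24.2 kJ/mol) occurs with CHO at 120°.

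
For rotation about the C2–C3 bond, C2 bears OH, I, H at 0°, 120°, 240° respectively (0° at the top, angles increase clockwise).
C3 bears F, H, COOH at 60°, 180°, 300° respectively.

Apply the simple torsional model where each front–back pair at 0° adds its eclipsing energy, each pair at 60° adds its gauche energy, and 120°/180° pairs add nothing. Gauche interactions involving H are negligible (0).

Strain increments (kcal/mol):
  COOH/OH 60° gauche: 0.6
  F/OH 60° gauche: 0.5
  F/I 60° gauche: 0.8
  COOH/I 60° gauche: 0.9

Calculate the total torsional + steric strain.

This conformer (staggered): OH(0°)/F(60°) gauche 0.5; OH(0°)/COOH(300°) gauche 0.6; I(120°)/F(60°) gauche 0.8 → 1.9 kcal/mol.

1.9 kcal/mol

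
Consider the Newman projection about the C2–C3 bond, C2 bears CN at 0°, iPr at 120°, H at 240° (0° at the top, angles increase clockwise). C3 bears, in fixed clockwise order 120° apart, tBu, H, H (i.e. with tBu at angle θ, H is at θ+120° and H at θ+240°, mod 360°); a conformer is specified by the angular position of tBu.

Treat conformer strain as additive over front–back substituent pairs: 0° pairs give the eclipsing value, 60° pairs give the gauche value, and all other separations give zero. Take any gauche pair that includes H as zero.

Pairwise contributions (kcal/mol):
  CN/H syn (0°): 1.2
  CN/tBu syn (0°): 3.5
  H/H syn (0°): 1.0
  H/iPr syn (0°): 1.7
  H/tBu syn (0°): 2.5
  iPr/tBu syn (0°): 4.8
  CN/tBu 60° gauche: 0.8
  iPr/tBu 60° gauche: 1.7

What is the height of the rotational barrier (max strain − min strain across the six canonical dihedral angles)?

6.2 kcal/mol

tBu at 0° is eclipsed. CN at 0° is eclipsed with tBu at 0° (3.5); iPr at 120° is eclipsed with H at 120° (1.7); H at 240° is eclipsed with H at 240° (1.0). Total 6.2 kcal/mol.
tBu at 60° is staggered. CN at 0° is gauche with tBu at 60° (0.8); iPr at 120° is gauche with tBu at 60° (1.7). Total 2.5 kcal/mol.
tBu at 120° is eclipsed. CN at 0° is eclipsed with H at 0° (1.2); iPr at 120° is eclipsed with tBu at 120° (4.8); H at 240° is eclipsed with H at 240° (1.0). Total 7.0 kcal/mol.
tBu at 180° is staggered. iPr at 120° is gauche with tBu at 180° (1.7). Total 1.7 kcal/mol.
tBu at 240° is eclipsed. CN at 0° is eclipsed with H at 0° (1.2); iPr at 120° is eclipsed with H at 120° (1.7); H at 240° is eclipsed with tBu at 240° (2.5). Total 5.4 kcal/mol.
tBu at 300° is staggered. CN at 0° is gauche with tBu at 300° (0.8). Total 0.8 kcal/mol.
Max at 120° (7.0 kcal/mol), min at 300° (0.8 kcal/mol); barrier = 6.2 kcal/mol.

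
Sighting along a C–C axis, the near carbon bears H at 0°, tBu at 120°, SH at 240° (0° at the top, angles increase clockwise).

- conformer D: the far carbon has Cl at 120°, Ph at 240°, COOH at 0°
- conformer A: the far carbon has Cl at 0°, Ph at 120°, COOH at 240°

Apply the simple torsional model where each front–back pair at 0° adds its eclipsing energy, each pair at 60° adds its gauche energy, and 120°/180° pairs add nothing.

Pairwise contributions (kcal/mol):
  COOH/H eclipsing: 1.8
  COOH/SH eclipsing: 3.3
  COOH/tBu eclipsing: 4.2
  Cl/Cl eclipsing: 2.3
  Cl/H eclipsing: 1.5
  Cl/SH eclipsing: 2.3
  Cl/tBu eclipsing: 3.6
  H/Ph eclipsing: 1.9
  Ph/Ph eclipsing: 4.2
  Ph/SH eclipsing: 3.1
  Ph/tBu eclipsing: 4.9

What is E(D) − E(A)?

-1.2 kcal/mol

D (eclipsed): H(0°)/COOH(0°) eclipsed 1.8; tBu(120°)/Cl(120°) eclipsed 3.6; SH(240°)/Ph(240°) eclipsed 3.1 → 8.5 kcal/mol.
A (eclipsed): H(0°)/Cl(0°) eclipsed 1.5; tBu(120°)/Ph(120°) eclipsed 4.9; SH(240°)/COOH(240°) eclipsed 3.3 → 9.7 kcal/mol.
E(D) − E(A) = 8.5 − 9.7 = -1.2 kcal/mol.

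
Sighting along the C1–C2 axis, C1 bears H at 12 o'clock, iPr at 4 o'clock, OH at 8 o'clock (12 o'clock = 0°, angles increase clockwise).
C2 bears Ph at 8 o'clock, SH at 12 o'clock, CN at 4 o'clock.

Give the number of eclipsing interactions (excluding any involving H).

Non-H eclipsing pairs: iPr(120°)/CN(120°); OH(240°)/Ph(240°) — 2 interactions.

2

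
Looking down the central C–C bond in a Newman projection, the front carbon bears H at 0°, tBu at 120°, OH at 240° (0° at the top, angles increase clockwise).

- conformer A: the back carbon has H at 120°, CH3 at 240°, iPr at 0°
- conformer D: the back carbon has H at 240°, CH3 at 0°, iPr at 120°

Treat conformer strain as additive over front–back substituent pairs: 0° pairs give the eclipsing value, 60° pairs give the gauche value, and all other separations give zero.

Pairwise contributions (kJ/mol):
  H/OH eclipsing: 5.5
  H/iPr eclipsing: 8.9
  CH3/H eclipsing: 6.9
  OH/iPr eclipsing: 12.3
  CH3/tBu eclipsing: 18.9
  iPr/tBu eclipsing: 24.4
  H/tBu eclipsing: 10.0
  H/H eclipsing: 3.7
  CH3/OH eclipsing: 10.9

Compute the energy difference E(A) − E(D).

-7.0 kJ/mol

A is eclipsed. H at 0° is eclipsed with iPr at 0° (8.9); tBu at 120° is eclipsed with H at 120° (10.0); OH at 240° is eclipsed with CH3 at 240° (10.9). Total 29.8 kJ/mol.
D is eclipsed. H at 0° is eclipsed with CH3 at 0° (6.9); tBu at 120° is eclipsed with iPr at 120° (24.4); OH at 240° is eclipsed with H at 240° (5.5). Total 36.8 kJ/mol.
E(A) − E(D) = 29.8 − 36.8 = -7.0 kJ/mol.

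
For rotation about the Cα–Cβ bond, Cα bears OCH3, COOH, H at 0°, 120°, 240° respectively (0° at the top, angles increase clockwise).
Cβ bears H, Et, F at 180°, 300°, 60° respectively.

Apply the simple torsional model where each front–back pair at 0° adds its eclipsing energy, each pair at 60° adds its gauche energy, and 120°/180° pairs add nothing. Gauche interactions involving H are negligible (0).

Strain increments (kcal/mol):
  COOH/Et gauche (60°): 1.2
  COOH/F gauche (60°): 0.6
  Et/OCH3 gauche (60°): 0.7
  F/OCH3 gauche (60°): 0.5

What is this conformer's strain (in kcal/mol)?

1.8 kcal/mol

This conformer (staggered): OCH3(0°)/Et(300°) gauche 0.7; OCH3(0°)/F(60°) gauche 0.5; COOH(120°)/F(60°) gauche 0.6 → 1.8 kcal/mol.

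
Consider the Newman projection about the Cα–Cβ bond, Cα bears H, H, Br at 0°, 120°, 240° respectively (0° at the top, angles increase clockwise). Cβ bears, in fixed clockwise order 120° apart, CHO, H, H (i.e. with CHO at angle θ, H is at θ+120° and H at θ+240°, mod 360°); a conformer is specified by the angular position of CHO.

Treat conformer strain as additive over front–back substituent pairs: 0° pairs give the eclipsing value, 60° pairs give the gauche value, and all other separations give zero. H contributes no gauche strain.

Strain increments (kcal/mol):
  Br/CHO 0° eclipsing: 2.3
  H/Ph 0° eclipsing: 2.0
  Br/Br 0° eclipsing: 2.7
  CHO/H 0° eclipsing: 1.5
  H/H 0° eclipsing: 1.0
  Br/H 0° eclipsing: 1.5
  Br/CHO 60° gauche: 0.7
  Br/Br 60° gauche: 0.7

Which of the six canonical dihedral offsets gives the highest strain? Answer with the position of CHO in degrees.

CHO at 0° (eclipsed): H–CHO eclipsed, H–H eclipsed, Br–H eclipsed; 1.5 + 1.0 + 1.5 = 4.0 kcal/mol.
CHO at 60° (staggered): no non-H gauche contacts → 0.0 kcal/mol.
CHO at 120° (eclipsed): H–H eclipsed, H–CHO eclipsed, Br–H eclipsed; 1.0 + 1.5 + 1.5 = 4.0 kcal/mol.
CHO at 180° (staggered): Br–CHO gauche; 0.7 = 0.7 kcal/mol.
CHO at 240° (eclipsed): H–H eclipsed, H–H eclipsed, Br–CHO eclipsed; 1.0 + 1.0 + 2.3 = 4.3 kcal/mol.
CHO at 300° (staggered): Br–CHO gauche; 0.7 = 0.7 kcal/mol.
The maximum (4.3 kcal/mol) occurs with CHO at 240°.

240°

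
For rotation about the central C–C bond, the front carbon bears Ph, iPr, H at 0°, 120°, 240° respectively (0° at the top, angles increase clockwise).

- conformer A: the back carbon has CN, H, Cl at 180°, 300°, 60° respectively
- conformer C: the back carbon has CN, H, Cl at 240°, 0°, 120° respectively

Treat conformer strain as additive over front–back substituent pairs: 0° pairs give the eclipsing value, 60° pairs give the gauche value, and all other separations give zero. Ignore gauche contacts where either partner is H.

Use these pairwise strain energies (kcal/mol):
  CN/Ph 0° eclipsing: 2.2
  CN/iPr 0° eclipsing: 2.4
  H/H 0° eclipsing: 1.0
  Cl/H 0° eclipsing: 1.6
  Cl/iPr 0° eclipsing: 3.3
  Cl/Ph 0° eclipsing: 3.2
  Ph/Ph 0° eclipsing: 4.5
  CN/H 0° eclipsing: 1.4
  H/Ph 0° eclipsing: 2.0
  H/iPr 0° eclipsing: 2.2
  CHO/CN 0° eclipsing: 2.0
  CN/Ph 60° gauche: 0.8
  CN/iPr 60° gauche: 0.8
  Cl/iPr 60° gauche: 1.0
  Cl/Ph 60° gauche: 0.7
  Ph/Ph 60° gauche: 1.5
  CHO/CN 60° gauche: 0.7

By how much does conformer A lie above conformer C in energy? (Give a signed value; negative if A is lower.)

A (staggered): Ph(0°)/Cl(60°) gauche 0.7; iPr(120°)/CN(180°) gauche 0.8; iPr(120°)/Cl(60°) gauche 1.0 → 2.5 kcal/mol.
C (eclipsed): Ph(0°)/H(0°) eclipsed 2.0; iPr(120°)/Cl(120°) eclipsed 3.3; H(240°)/CN(240°) eclipsed 1.4 → 6.7 kcal/mol.
E(A) − E(C) = 2.5 − 6.7 = -4.2 kcal/mol.

-4.2 kcal/mol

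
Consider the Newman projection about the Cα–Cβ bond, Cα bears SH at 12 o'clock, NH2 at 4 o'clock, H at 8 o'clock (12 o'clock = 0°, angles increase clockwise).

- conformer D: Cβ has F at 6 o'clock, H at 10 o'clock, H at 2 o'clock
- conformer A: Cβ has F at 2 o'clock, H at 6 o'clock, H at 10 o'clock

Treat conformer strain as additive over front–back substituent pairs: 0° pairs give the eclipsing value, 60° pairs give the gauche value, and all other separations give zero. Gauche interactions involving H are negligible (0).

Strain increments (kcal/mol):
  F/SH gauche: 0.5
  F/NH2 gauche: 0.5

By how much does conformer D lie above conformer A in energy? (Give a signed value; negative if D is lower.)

-0.5 kcal/mol

D (staggered): NH2–F gauche; 0.5 = 0.5 kcal/mol.
A (staggered): SH–F gauche, NH2–F gauche; 0.5 + 0.5 = 1.0 kcal/mol.
E(D) − E(A) = 0.5 − 1.0 = -0.5 kcal/mol.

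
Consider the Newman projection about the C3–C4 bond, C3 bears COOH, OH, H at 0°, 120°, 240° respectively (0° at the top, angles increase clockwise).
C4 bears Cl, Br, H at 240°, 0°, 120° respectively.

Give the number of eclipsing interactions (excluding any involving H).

Non-H eclipsing pairs: COOH(0°)/Br(0°) — 1 interaction.

1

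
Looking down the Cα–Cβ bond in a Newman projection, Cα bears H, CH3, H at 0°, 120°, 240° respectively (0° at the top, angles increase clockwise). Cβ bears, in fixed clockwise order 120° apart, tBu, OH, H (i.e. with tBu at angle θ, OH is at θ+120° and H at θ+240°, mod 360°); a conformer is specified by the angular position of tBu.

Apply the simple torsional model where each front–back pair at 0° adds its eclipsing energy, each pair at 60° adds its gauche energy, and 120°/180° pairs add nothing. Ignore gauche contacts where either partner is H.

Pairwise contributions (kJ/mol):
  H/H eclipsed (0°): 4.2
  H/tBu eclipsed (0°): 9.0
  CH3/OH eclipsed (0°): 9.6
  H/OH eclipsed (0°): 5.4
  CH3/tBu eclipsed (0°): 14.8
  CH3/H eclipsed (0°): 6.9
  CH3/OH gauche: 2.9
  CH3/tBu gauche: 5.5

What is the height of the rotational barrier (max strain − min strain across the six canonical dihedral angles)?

21.5 kJ/mol

tBu at 0° (eclipsed): H(0°)/tBu(0°) eclipsed 9.0; CH3(120°)/OH(120°) eclipsed 9.6; H(240°)/H(240°) eclipsed 4.2 → 22.8 kJ/mol.
tBu at 60° (staggered): CH3(120°)/tBu(60°) gauche 5.5; CH3(120°)/OH(180°) gauche 2.9 → 8.4 kJ/mol.
tBu at 120° (eclipsed): H(0°)/H(0°) eclipsed 4.2; CH3(120°)/tBu(120°) eclipsed 14.8; H(240°)/OH(240°) eclipsed 5.4 → 24.4 kJ/mol.
tBu at 180° (staggered): CH3(120°)/tBu(180°) gauche 5.5 → 5.5 kJ/mol.
tBu at 240° (eclipsed): H(0°)/OH(0°) eclipsed 5.4; CH3(120°)/H(120°) eclipsed 6.9; H(240°)/tBu(240°) eclipsed 9.0 → 21.3 kJ/mol.
tBu at 300° (staggered): CH3(120°)/OH(60°) gauche 2.9 → 2.9 kJ/mol.
Max at 120° (24.4 kJ/mol), min at 300° (2.9 kJ/mol); barrier = 21.5 kJ/mol.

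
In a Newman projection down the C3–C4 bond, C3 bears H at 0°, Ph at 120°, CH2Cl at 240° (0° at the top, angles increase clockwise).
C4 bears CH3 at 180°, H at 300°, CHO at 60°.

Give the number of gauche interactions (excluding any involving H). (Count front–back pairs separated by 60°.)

3

Non-H gauche pairs: Ph(120°)/CH3(180°); Ph(120°)/CHO(60°); CH2Cl(240°)/CH3(180°) — 3 interactions.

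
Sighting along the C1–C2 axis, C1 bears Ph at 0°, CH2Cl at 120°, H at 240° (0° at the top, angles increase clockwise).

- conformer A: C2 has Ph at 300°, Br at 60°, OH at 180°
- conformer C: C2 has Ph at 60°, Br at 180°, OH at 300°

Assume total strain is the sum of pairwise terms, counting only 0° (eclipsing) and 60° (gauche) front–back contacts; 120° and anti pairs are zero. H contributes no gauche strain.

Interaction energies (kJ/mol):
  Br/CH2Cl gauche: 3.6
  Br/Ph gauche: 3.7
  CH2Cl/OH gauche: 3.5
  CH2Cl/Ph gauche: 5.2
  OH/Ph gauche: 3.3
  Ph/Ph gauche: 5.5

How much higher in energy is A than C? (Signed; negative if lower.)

-1.3 kJ/mol

A (staggered): Ph(0°)/Ph(300°) gauche 5.5; Ph(0°)/Br(60°) gauche 3.7; CH2Cl(120°)/Br(60°) gauche 3.6; CH2Cl(120°)/OH(180°) gauche 3.5 → 16.3 kJ/mol.
C (staggered): Ph(0°)/Ph(60°) gauche 5.5; Ph(0°)/OH(300°) gauche 3.3; CH2Cl(120°)/Ph(60°) gauche 5.2; CH2Cl(120°)/Br(180°) gauche 3.6 → 17.6 kJ/mol.
E(A) − E(C) = 16.3 − 17.6 = -1.3 kJ/mol.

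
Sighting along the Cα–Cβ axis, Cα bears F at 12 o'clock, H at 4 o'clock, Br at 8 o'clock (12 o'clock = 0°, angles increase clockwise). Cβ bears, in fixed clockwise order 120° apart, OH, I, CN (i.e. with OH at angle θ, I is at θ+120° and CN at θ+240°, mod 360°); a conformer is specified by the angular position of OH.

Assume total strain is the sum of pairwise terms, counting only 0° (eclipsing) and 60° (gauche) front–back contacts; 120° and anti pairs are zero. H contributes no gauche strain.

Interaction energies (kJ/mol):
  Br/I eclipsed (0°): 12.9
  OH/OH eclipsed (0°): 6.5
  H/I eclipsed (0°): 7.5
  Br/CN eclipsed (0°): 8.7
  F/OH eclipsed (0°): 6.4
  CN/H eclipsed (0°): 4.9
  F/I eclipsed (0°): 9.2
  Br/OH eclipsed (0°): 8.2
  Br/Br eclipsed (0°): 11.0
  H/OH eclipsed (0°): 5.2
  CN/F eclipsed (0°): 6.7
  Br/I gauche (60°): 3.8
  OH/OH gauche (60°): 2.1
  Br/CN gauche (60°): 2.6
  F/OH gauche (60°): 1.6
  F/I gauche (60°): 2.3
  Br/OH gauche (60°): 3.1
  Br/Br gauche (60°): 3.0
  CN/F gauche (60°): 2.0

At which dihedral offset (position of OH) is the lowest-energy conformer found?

300°

OH at 0° (eclipsed): F(0°)/OH(0°) eclipsed 6.4; H(120°)/I(120°) eclipsed 7.5; Br(240°)/CN(240°) eclipsed 8.7 → 22.6 kJ/mol.
OH at 60° (staggered): F(0°)/OH(60°) gauche 1.6; F(0°)/CN(300°) gauche 2.0; Br(240°)/I(180°) gauche 3.8; Br(240°)/CN(300°) gauche 2.6 → 10.0 kJ/mol.
OH at 120° (eclipsed): F(0°)/CN(0°) eclipsed 6.7; H(120°)/OH(120°) eclipsed 5.2; Br(240°)/I(240°) eclipsed 12.9 → 24.8 kJ/mol.
OH at 180° (staggered): F(0°)/I(300°) gauche 2.3; F(0°)/CN(60°) gauche 2.0; Br(240°)/OH(180°) gauche 3.1; Br(240°)/I(300°) gauche 3.8 → 11.2 kJ/mol.
OH at 240° (eclipsed): F(0°)/I(0°) eclipsed 9.2; H(120°)/CN(120°) eclipsed 4.9; Br(240°)/OH(240°) eclipsed 8.2 → 22.3 kJ/mol.
OH at 300° (staggered): F(0°)/OH(300°) gauche 1.6; F(0°)/I(60°) gauche 2.3; Br(240°)/OH(300°) gauche 3.1; Br(240°)/CN(180°) gauche 2.6 → 9.6 kJ/mol.
The minimum (9.6 kJ/mol) occurs with OH at 300°.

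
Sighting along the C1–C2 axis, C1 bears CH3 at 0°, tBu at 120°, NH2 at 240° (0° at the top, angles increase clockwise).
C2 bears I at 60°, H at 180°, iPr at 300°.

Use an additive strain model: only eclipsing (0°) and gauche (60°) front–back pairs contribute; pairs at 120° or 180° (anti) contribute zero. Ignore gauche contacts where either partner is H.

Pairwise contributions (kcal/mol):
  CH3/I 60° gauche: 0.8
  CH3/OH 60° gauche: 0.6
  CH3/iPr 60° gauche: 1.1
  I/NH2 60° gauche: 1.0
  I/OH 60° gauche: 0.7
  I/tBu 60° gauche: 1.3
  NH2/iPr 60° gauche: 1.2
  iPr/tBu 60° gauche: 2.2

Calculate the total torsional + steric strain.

This conformer is staggered. CH3 at 0° is gauche with I at 60° (0.8); CH3 at 0° is gauche with iPr at 300° (1.1); tBu at 120° is gauche with I at 60° (1.3); NH2 at 240° is gauche with iPr at 300° (1.2). Total 4.4 kcal/mol.

4.4 kcal/mol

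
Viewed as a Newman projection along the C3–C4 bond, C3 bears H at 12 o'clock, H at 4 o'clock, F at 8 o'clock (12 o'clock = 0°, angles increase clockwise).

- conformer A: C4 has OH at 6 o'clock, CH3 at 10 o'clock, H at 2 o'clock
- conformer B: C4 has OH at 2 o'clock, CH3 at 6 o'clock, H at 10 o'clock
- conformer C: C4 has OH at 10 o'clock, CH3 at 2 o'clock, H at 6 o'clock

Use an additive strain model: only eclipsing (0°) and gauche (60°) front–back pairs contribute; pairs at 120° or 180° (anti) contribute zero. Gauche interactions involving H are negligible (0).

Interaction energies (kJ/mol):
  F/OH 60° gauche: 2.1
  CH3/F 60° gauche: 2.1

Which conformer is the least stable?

A

A is staggered. F at 240° is gauche with OH at 180° (2.1); F at 240° is gauche with CH3 at 300° (2.1). Total 4.2 kJ/mol.
B is staggered. F at 240° is gauche with CH3 at 180° (2.1). Total 2.1 kJ/mol.
C is staggered. F at 240° is gauche with OH at 300° (2.1). Total 2.1 kJ/mol.
A has the highest total (4.2 kJ/mol).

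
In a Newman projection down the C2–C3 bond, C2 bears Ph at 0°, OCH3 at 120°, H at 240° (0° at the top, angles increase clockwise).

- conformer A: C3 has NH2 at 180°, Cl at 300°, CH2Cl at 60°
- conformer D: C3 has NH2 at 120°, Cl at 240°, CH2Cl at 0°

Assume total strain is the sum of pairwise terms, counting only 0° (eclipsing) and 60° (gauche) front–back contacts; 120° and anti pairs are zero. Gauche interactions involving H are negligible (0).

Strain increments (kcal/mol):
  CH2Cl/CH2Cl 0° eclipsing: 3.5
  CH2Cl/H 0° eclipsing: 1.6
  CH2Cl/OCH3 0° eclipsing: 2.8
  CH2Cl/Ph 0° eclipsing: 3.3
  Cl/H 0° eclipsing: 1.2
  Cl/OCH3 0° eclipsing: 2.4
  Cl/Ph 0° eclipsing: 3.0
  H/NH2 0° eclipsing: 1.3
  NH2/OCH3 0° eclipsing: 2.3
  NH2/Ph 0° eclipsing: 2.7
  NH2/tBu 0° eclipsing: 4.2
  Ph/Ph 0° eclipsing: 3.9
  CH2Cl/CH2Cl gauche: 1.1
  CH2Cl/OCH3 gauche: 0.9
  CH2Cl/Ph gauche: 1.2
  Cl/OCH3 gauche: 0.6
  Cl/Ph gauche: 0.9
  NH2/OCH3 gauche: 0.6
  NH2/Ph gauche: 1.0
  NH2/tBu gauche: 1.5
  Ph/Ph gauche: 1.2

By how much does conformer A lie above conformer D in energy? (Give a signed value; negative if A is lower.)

A (staggered): Ph(0°)/Cl(300°) gauche 0.9; Ph(0°)/CH2Cl(60°) gauche 1.2; OCH3(120°)/NH2(180°) gauche 0.6; OCH3(120°)/CH2Cl(60°) gauche 0.9 → 3.6 kcal/mol.
D (eclipsed): Ph(0°)/CH2Cl(0°) eclipsed 3.3; OCH3(120°)/NH2(120°) eclipsed 2.3; H(240°)/Cl(240°) eclipsed 1.2 → 6.8 kcal/mol.
E(A) − E(D) = 3.6 − 6.8 = -3.2 kcal/mol.

-3.2 kcal/mol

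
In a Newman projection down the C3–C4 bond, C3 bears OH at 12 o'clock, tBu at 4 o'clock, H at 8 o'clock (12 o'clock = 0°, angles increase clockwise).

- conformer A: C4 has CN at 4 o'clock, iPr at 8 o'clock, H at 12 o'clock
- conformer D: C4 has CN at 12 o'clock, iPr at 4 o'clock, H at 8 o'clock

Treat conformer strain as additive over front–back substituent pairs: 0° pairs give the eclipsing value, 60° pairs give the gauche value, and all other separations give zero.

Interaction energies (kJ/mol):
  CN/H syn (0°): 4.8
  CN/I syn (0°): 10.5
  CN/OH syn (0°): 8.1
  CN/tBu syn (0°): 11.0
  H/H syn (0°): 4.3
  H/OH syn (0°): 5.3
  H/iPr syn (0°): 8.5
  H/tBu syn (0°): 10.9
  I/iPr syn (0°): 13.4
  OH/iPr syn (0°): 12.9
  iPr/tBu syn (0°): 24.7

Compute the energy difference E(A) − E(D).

-12.3 kJ/mol

A (eclipsed): OH(0°)/H(0°) eclipsed 5.3; tBu(120°)/CN(120°) eclipsed 11.0; H(240°)/iPr(240°) eclipsed 8.5 → 24.8 kJ/mol.
D (eclipsed): OH(0°)/CN(0°) eclipsed 8.1; tBu(120°)/iPr(120°) eclipsed 24.7; H(240°)/H(240°) eclipsed 4.3 → 37.1 kJ/mol.
E(A) − E(D) = 24.8 − 37.1 = -12.3 kJ/mol.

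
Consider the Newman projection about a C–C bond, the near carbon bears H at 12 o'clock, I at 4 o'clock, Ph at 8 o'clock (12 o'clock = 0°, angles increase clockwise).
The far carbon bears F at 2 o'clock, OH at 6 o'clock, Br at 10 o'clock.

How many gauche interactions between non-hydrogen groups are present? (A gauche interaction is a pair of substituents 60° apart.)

4

Non-H gauche pairs: I(120°)/F(60°); I(120°)/OH(180°); Ph(240°)/OH(180°); Ph(240°)/Br(300°) — 4 interactions.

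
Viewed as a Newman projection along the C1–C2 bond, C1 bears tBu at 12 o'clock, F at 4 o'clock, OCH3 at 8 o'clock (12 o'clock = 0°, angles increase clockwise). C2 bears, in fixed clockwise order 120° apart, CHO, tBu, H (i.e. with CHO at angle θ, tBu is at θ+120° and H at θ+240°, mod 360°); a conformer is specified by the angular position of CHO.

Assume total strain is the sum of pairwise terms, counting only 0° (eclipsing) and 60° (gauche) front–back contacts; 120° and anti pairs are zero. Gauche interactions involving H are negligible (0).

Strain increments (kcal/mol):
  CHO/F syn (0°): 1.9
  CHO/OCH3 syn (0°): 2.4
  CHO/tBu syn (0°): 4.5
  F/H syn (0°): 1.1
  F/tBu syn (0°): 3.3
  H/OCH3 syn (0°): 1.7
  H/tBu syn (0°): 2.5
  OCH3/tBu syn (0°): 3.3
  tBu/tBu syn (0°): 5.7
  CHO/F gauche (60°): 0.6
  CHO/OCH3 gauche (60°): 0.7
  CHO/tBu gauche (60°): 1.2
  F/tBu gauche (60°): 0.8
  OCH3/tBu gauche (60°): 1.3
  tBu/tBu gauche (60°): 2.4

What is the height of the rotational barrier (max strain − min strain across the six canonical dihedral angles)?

CHO at 0° (eclipsed): tBu(0°)/CHO(0°) eclipsed 4.5; F(120°)/tBu(120°) eclipsed 3.3; OCH3(240°)/H(240°) eclipsed 1.7 → 9.5 kcal/mol.
CHO at 60° (staggered): tBu(0°)/CHO(60°) gauche 1.2; F(120°)/CHO(60°) gauche 0.6; F(120°)/tBu(180°) gauche 0.8; OCH3(240°)/tBu(180°) gauche 1.3 → 3.9 kcal/mol.
CHO at 120° (eclipsed): tBu(0°)/H(0°) eclipsed 2.5; F(120°)/CHO(120°) eclipsed 1.9; OCH3(240°)/tBu(240°) eclipsed 3.3 → 7.7 kcal/mol.
CHO at 180° (staggered): tBu(0°)/tBu(300°) gauche 2.4; F(120°)/CHO(180°) gauche 0.6; OCH3(240°)/CHO(180°) gauche 0.7; OCH3(240°)/tBu(300°) gauche 1.3 → 5.0 kcal/mol.
CHO at 240° (eclipsed): tBu(0°)/tBu(0°) eclipsed 5.7; F(120°)/H(120°) eclipsed 1.1; OCH3(240°)/CHO(240°) eclipsed 2.4 → 9.2 kcal/mol.
CHO at 300° (staggered): tBu(0°)/CHO(300°) gauche 1.2; tBu(0°)/tBu(60°) gauche 2.4; F(120°)/tBu(60°) gauche 0.8; OCH3(240°)/CHO(300°) gauche 0.7 → 5.1 kcal/mol.
Max at 0° (9.5 kcal/mol), min at 60° (3.9 kcal/mol); barrier = 5.6 kcal/mol.

5.6 kcal/mol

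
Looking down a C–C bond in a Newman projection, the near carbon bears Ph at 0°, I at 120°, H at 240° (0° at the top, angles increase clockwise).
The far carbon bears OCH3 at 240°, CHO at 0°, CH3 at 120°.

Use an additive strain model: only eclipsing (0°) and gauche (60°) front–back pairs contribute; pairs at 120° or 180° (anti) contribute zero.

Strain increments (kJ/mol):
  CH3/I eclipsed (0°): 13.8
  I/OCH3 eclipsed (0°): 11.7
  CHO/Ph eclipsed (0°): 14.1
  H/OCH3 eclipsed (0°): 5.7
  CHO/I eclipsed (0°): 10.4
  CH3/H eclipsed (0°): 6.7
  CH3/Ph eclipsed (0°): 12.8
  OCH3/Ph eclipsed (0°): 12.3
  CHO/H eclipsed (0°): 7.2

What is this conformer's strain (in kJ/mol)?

33.6 kJ/mol

This conformer (eclipsed): Ph(0°)/CHO(0°) eclipsed 14.1; I(120°)/CH3(120°) eclipsed 13.8; H(240°)/OCH3(240°) eclipsed 5.7 → 33.6 kJ/mol.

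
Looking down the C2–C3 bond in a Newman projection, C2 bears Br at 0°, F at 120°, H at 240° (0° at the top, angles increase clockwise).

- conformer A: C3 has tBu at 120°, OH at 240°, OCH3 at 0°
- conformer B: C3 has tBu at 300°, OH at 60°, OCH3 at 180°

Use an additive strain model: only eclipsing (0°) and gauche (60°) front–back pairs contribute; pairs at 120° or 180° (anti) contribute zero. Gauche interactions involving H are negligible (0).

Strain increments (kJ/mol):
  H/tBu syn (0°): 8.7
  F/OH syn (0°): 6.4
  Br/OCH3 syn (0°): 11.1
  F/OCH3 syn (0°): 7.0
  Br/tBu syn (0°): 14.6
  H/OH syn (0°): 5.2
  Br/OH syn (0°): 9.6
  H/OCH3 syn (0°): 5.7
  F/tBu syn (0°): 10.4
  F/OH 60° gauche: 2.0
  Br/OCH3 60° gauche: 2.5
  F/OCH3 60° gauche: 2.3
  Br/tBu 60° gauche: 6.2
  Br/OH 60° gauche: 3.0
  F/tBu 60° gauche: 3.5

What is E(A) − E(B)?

A is eclipsed. Br at 0° is eclipsed with OCH3 at 0° (11.1); F at 120° is eclipsed with tBu at 120° (10.4); H at 240° is eclipsed with OH at 240° (5.2). Total 26.7 kJ/mol.
B is staggered. Br at 0° is gauche with tBu at 300° (6.2); Br at 0° is gauche with OH at 60° (3.0); F at 120° is gauche with OH at 60° (2.0); F at 120° is gauche with OCH3 at 180° (2.3). Total 13.5 kJ/mol.
E(A) − E(B) = 26.7 − 13.5 = +13.2 kJ/mol.

+13.2 kJ/mol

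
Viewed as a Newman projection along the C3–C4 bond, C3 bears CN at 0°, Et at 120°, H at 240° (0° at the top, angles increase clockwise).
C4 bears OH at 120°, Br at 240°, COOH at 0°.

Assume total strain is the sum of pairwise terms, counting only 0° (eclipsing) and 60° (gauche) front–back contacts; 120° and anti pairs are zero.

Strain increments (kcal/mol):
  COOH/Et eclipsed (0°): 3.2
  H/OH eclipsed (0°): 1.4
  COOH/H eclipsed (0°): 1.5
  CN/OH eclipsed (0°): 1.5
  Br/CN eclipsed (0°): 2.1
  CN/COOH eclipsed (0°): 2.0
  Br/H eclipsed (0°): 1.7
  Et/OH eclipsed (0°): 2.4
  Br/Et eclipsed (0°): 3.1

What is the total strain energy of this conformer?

6.1 kcal/mol

This conformer (eclipsed): CN–COOH eclipsed, Et–OH eclipsed, H–Br eclipsed; 2.0 + 2.4 + 1.7 = 6.1 kcal/mol.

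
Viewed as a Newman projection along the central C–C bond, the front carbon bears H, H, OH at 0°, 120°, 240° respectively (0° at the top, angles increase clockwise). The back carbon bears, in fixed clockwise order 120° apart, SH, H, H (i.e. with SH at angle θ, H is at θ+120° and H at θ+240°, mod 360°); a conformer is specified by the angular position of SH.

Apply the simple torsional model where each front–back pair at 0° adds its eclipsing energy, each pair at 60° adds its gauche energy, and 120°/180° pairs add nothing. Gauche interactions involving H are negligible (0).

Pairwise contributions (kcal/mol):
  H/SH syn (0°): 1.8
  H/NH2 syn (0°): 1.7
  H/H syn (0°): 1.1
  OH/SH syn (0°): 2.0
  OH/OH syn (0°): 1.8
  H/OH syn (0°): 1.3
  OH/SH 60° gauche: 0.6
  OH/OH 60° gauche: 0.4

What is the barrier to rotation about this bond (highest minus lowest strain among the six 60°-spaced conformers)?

SH at 0° is eclipsed. H at 0° is eclipsed with SH at 0° (1.8); H at 120° is eclipsed with H at 120° (1.1); OH at 240° is eclipsed with H at 240° (1.3). Total 4.2 kcal/mol.
SH at 60° (staggered): no non-H gauche contacts → 0.0 kcal/mol.
SH at 120° is eclipsed. H at 0° is eclipsed with H at 0° (1.1); H at 120° is eclipsed with SH at 120° (1.8); OH at 240° is eclipsed with H at 240° (1.3). Total 4.2 kcal/mol.
SH at 180° is staggered. OH at 240° is gauche with SH at 180° (0.6). Total 0.6 kcal/mol.
SH at 240° is eclipsed. H at 0° is eclipsed with H at 0° (1.1); H at 120° is eclipsed with H at 120° (1.1); OH at 240° is eclipsed with SH at 240° (2.0). Total 4.2 kcal/mol.
SH at 300° is staggered. OH at 240° is gauche with SH at 300° (0.6). Total 0.6 kcal/mol.
Max at 0° (4.2 kcal/mol), min at 60° (0.0 kcal/mol); barrier = 4.2 kcal/mol.

4.2 kcal/mol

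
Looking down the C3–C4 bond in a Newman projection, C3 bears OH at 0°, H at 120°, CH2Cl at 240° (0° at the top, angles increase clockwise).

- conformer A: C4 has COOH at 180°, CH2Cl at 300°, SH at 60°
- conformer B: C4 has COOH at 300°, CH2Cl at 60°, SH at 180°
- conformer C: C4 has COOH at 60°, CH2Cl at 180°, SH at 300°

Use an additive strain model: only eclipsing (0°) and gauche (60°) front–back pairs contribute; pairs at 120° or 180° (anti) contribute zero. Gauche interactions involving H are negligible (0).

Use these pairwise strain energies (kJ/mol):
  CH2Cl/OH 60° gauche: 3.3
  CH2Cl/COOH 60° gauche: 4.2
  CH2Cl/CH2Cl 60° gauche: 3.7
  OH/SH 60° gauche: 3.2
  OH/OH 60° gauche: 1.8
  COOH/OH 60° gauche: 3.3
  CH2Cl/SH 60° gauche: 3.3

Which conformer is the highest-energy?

A

A (staggered): OH–CH2Cl gauche, OH–SH gauche, CH2Cl–COOH gauche, CH2Cl–CH2Cl gauche; 3.3 + 3.2 + 4.2 + 3.7 = 14.4 kJ/mol.
B (staggered): OH–COOH gauche, OH–CH2Cl gauche, CH2Cl–COOH gauche, CH2Cl–SH gauche; 3.3 + 3.3 + 4.2 + 3.3 = 14.1 kJ/mol.
C (staggered): OH–COOH gauche, OH–SH gauche, CH2Cl–CH2Cl gauche, CH2Cl–SH gauche; 3.3 + 3.2 + 3.7 + 3.3 = 13.5 kJ/mol.
A has the highest total (14.4 kJ/mol).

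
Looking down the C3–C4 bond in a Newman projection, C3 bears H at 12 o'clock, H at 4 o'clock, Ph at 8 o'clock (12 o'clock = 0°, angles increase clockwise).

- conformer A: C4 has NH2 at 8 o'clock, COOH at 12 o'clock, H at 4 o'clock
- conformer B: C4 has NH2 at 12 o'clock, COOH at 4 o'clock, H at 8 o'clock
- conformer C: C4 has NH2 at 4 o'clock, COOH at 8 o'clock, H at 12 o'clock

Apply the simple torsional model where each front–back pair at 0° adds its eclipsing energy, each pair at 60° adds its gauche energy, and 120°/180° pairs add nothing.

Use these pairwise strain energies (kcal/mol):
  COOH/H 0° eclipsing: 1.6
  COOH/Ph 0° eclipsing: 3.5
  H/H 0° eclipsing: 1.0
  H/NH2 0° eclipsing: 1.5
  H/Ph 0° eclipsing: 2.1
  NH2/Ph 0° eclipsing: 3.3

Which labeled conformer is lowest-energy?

B

A is eclipsed. H at 0° is eclipsed with COOH at 0° (1.6); H at 120° is eclipsed with H at 120° (1.0); Ph at 240° is eclipsed with NH2 at 240° (3.3). Total 5.9 kcal/mol.
B is eclipsed. H at 0° is eclipsed with NH2 at 0° (1.5); H at 120° is eclipsed with COOH at 120° (1.6); Ph at 240° is eclipsed with H at 240° (2.1). Total 5.2 kcal/mol.
C is eclipsed. H at 0° is eclipsed with H at 0° (1.0); H at 120° is eclipsed with NH2 at 120° (1.5); Ph at 240° is eclipsed with COOH at 240° (3.5). Total 6.0 kcal/mol.
B has the lowest total (5.2 kcal/mol).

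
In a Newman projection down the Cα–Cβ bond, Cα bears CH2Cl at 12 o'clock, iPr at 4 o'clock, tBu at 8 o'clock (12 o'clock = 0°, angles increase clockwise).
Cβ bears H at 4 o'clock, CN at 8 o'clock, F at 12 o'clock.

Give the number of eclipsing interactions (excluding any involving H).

Non-H eclipsing pairs: CH2Cl(0°)/F(0°); tBu(240°)/CN(240°) — 2 interactions.

2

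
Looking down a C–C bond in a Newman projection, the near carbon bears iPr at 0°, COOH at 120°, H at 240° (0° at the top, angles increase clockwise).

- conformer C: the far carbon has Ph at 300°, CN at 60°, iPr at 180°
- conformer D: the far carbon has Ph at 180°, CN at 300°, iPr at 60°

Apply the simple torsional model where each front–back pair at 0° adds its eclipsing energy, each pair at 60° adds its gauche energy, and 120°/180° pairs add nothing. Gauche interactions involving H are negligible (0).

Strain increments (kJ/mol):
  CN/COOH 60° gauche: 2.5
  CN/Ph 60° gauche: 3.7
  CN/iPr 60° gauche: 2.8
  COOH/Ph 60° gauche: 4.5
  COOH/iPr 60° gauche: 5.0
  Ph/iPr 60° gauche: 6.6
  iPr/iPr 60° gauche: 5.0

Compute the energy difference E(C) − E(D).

-0.4 kJ/mol

C (staggered): iPr(0°)/Ph(300°) gauche 6.6; iPr(0°)/CN(60°) gauche 2.8; COOH(120°)/CN(60°) gauche 2.5; COOH(120°)/iPr(180°) gauche 5.0 → 16.9 kJ/mol.
D (staggered): iPr(0°)/CN(300°) gauche 2.8; iPr(0°)/iPr(60°) gauche 5.0; COOH(120°)/Ph(180°) gauche 4.5; COOH(120°)/iPr(60°) gauche 5.0 → 17.3 kJ/mol.
E(C) − E(D) = 16.9 − 17.3 = -0.4 kJ/mol.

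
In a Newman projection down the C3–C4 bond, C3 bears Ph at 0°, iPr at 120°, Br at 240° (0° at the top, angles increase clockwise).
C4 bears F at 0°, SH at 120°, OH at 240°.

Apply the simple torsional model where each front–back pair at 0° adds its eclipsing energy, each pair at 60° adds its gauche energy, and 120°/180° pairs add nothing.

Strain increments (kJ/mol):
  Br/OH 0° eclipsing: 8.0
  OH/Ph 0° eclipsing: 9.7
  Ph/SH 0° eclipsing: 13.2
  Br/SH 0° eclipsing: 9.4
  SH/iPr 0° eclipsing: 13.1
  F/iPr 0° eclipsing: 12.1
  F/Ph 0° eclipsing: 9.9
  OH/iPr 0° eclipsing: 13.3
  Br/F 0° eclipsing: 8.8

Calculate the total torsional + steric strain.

31.0 kJ/mol

This conformer (eclipsed): Ph(0°)/F(0°) eclipsed 9.9; iPr(120°)/SH(120°) eclipsed 13.1; Br(240°)/OH(240°) eclipsed 8.0 → 31.0 kJ/mol.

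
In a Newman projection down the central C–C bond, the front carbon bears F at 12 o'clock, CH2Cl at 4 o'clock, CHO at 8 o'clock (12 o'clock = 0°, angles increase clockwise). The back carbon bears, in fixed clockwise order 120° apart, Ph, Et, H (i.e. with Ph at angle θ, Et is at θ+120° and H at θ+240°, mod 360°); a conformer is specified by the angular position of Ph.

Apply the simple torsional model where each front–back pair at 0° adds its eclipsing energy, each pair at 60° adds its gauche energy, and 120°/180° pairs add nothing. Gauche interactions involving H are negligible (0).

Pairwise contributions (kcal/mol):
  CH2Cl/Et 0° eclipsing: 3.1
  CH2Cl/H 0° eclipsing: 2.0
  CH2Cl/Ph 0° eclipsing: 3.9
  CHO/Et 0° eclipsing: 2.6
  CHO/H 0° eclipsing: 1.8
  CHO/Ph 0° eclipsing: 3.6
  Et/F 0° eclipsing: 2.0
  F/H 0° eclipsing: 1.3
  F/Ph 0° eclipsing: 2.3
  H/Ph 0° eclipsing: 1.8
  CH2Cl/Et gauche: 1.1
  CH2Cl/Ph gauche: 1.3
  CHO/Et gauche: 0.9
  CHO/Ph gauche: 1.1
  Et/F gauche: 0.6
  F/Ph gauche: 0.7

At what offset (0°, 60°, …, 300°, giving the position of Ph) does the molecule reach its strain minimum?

300°

Ph at 0° (eclipsed): F–Ph eclipsed, CH2Cl–Et eclipsed, CHO–H eclipsed; 2.3 + 3.1 + 1.8 = 7.2 kcal/mol.
Ph at 60° (staggered): F–Ph gauche, CH2Cl–Ph gauche, CH2Cl–Et gauche, CHO–Et gauche; 0.7 + 1.3 + 1.1 + 0.9 = 4.0 kcal/mol.
Ph at 120° (eclipsed): F–H eclipsed, CH2Cl–Ph eclipsed, CHO–Et eclipsed; 1.3 + 3.9 + 2.6 = 7.8 kcal/mol.
Ph at 180° (staggered): F–Et gauche, CH2Cl–Ph gauche, CHO–Ph gauche, CHO–Et gauche; 0.6 + 1.3 + 1.1 + 0.9 = 3.9 kcal/mol.
Ph at 240° (eclipsed): F–Et eclipsed, CH2Cl–H eclipsed, CHO–Ph eclipsed; 2.0 + 2.0 + 3.6 = 7.6 kcal/mol.
Ph at 300° (staggered): F–Ph gauche, F–Et gauche, CH2Cl–Et gauche, CHO–Ph gauche; 0.7 + 0.6 + 1.1 + 1.1 = 3.5 kcal/mol.
The minimum (3.5 kcal/mol) occurs with Ph at 300°.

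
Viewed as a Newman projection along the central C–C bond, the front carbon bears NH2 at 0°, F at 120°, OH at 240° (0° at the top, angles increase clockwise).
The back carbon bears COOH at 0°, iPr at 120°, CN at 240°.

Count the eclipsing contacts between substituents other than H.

Non-H eclipsing pairs: NH2(0°)/COOH(0°); F(120°)/iPr(120°); OH(240°)/CN(240°) — 3 interactions.

3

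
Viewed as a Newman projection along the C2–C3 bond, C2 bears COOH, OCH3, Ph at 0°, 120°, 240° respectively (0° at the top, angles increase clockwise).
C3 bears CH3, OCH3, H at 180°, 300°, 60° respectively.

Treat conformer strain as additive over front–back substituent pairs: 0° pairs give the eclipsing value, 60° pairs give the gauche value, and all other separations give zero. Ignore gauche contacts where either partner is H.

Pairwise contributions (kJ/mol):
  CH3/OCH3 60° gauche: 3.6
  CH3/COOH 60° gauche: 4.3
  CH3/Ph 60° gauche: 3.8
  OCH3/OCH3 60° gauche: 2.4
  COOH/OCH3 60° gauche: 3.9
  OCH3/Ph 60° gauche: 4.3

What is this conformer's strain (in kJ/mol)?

This conformer (staggered): COOH(0°)/OCH3(300°) gauche 3.9; OCH3(120°)/CH3(180°) gauche 3.6; Ph(240°)/CH3(180°) gauche 3.8; Ph(240°)/OCH3(300°) gauche 4.3 → 15.6 kJ/mol.

15.6 kJ/mol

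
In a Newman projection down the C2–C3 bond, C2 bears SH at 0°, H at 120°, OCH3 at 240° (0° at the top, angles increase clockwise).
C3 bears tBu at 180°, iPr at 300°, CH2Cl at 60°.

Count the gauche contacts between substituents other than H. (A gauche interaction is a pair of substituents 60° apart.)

4

Non-H gauche pairs: SH(0°)/iPr(300°); SH(0°)/CH2Cl(60°); OCH3(240°)/tBu(180°); OCH3(240°)/iPr(300°) — 4 interactions.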